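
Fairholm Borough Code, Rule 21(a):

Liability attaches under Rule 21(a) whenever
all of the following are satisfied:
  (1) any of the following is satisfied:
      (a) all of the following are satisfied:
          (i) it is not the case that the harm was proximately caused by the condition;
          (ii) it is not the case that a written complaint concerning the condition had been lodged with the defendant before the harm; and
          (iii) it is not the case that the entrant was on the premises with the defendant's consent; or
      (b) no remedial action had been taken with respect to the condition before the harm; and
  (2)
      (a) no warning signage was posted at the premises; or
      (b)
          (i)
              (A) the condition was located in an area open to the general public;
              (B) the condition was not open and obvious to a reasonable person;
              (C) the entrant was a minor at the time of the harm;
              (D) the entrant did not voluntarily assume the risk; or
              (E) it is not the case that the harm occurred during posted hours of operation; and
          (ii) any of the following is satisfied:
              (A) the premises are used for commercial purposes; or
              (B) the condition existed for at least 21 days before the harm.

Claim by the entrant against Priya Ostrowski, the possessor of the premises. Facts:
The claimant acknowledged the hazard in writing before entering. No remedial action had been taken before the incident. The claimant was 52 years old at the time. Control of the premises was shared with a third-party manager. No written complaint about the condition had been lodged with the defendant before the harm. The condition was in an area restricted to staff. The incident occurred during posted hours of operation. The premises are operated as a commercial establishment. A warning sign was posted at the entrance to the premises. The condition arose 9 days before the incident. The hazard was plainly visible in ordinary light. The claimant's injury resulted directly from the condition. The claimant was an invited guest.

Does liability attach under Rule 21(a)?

No — not liable.

(i) not (proximate cause) — fails.
(ii) not (complaint lodged) — holds.
(iii) not (consent to enter) — not met.
(a) = F AND T AND F = false.
(b) no remedial action — met.
(1) = F OR T = true.
(a) no signage posted — fails.
(A) public area — not satisfied.
(B) not open/obvious — not satisfied.
(C) entrant a minor — not satisfied.
(D) no assumed risk — fails.
(E) not (during posted hours) — not satisfied.
(i): F OR F OR F OR F OR F → false.
(A) commercial use — satisfied.
(B) condition ≥21 days old — not satisfied.
(ii) = T OR F = true.
(b) = F AND T = false.
So (2) is not satisfied (F OR F).
Overall = T AND F = false.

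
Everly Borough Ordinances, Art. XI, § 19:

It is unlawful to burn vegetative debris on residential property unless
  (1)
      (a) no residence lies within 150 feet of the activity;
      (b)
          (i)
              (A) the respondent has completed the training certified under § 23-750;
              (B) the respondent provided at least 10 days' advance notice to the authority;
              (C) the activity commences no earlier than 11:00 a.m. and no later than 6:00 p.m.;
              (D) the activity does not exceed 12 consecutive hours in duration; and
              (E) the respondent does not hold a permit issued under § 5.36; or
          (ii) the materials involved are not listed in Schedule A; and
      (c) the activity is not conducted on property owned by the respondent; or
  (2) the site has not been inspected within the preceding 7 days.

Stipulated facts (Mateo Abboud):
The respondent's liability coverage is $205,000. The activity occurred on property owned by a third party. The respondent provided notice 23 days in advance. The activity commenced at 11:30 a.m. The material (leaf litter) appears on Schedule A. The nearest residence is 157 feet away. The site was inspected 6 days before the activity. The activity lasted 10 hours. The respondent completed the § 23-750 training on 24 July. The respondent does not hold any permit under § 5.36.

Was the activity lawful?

(a) no residence in 150 ft — satisfied.
(A) training certified — holds.
(B) ≥10 days' notice — holds.
(C) start within hours — satisfied.
(D) ≤ 12 hrs duration — satisfied.
(E) not (holds permit) — satisfied.
(i): T AND T AND T AND T AND T → true.
(ii) not (Schedule A material) — not met.
(b): T OR F → true.
(c) not (own property) — met.
(1): T AND T AND T → true.
(2) not (site inspected) — not met.
Overall = T OR F = true.

Yes — lawful.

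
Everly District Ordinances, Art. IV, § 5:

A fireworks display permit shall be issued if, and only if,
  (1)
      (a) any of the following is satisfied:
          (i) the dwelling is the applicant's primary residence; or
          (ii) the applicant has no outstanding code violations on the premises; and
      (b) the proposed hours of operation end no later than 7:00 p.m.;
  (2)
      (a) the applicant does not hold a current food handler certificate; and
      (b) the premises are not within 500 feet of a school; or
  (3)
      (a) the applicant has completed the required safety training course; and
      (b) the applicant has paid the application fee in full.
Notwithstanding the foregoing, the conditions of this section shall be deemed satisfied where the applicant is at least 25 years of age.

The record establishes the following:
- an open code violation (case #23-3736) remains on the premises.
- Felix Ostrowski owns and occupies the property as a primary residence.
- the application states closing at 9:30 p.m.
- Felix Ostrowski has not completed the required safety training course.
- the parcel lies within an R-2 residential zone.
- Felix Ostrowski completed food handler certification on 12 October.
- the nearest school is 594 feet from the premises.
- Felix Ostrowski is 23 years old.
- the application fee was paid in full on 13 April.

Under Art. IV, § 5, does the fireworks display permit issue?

(i) primary residence — satisfied.
(ii) no code violations — not satisfied.
So (a) is satisfied (T OR F).
(b) closes by 7 p.m. — fails.
So (1) is not satisfied (T AND F).
(a) not (food handler cert.) — not met.
(b) ≥500 ft from school — holds.
So (2) is not satisfied (F AND T).
(a) safety training — fails.
(b) fee paid — satisfied.
(3) = F AND T = false.
Overall = F OR F OR F = false.
Exception (age ≥ 25) — not satisfied.
Result: main false OR exception false → false.

No — denied.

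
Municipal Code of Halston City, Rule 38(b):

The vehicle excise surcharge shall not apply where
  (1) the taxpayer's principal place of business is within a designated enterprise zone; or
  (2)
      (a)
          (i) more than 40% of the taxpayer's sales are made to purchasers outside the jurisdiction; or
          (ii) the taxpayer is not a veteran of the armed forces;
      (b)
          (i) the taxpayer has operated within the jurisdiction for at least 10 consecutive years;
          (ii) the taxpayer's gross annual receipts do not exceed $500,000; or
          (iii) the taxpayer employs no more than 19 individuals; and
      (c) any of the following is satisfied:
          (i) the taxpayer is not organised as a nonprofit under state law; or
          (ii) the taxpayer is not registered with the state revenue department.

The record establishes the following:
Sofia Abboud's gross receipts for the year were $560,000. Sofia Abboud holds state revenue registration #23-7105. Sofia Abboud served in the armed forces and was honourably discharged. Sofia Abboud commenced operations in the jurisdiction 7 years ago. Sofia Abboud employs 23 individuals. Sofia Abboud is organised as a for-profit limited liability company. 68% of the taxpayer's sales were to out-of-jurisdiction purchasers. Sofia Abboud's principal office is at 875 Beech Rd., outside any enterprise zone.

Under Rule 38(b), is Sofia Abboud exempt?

(1) in enterprise zone — not satisfied.
(i) >40% out-of-jur. sales — met.
(ii) not (veteran) — fails.
So (a) is satisfied (T OR F).
(i) ≥ 10 yrs in jurisdiction — not met.
(ii) receipts ≤ $500,000 — fails.
(iii) ≤ 19 employees — fails.
So (b) is not satisfied (F OR F OR F).
(i) not (nonprofit) — satisfied.
(ii) not (state-registered) — not satisfied.
(c): T OR F → true.
(2): T AND F AND T → false.
Overall: F OR F → false.

No — not exempt.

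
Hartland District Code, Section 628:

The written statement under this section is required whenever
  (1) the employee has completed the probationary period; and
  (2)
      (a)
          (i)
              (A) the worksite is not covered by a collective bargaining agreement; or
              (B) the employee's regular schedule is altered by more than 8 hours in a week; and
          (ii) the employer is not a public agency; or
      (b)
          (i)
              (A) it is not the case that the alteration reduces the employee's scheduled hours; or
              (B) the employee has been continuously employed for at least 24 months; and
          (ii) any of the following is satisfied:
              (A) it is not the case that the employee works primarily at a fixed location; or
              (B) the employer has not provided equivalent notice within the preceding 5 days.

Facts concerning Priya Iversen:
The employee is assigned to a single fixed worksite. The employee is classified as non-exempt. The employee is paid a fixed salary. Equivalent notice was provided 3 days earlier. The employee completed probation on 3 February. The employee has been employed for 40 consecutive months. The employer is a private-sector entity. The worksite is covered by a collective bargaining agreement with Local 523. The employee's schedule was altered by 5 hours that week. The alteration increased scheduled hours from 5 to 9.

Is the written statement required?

No — not required.

(1) past probation — met.
(A) no CBA — not satisfied.
(B) schedule shift > 8h — fails.
(i): F OR F → false.
(ii) not (public agency) — met.
So (a) is not satisfied (F AND T).
(A) not (hours reduced) — holds.
(B) tenure ≥ 24 mo. — met.
So (i) is satisfied (T OR T).
(A) not (fixed location) — not satisfied.
(B) no recent notice — fails.
(ii) = F OR F = false.
(b) = T AND F = false.
(2): F OR F → false.
So Overall is not satisfied (T AND F).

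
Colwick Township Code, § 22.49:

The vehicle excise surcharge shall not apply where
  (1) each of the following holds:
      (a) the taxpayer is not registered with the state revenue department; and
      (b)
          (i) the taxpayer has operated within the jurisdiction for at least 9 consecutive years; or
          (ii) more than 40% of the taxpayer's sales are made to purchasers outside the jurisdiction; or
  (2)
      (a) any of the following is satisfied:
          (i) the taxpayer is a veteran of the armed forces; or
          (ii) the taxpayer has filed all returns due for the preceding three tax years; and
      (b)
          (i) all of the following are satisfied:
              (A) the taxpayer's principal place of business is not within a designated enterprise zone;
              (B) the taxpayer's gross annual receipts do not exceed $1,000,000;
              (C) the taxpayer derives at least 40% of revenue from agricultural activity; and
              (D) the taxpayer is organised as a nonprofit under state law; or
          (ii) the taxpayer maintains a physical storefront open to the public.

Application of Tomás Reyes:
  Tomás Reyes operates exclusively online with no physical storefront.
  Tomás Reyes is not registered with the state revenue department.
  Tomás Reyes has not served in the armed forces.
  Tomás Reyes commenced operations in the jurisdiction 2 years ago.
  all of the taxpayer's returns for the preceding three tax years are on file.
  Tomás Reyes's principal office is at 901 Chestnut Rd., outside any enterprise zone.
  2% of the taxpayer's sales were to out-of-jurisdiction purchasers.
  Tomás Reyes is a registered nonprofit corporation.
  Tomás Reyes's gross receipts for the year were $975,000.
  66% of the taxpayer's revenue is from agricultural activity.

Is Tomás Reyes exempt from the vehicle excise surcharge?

(a) not (state-registered) — holds.
(i) ≥ 9 yrs in jurisdiction — not met.
(ii) >40% out-of-jur. sales — not met.
So (b) is not satisfied (F OR F).
(1) = T AND F = false.
(i) veteran — not satisfied.
(ii) returns current — holds.
(a) = F OR T = true.
(A) not (in enterprise zone) — holds.
(B) receipts ≤ $1,000,000 — holds.
(C) ≥40% agricultural — holds.
(D) nonprofit — met.
(i) = T AND T AND T AND T = true.
(ii) has storefront — not met.
(b): T OR F → true.
(2) = T AND T = true.
Overall = F OR T = true.

Yes — exempt.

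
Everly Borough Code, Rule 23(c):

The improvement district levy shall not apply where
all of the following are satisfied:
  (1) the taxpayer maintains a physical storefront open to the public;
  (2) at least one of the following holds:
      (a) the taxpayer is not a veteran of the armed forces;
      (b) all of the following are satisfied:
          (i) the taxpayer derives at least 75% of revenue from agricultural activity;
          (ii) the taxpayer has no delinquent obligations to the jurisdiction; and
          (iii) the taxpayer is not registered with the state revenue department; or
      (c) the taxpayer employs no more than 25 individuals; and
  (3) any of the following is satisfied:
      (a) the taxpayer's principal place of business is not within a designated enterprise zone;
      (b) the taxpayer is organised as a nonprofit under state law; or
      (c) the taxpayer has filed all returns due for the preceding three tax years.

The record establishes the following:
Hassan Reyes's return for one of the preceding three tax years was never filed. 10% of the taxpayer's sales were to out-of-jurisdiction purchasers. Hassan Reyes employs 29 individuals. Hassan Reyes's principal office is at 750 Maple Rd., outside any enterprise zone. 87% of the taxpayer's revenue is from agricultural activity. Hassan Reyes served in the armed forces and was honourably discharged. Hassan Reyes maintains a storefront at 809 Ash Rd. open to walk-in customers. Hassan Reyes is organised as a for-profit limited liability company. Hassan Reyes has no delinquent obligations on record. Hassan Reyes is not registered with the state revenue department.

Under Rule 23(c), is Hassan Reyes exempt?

Yes — exempt.

(1) has storefront — holds.
(a) not (veteran) — fails.
(i) ≥75% agricultural — holds.
(ii) no delinquency — satisfied.
(iii) not (state-registered) — holds.
(b) = T AND T AND T = true.
(c) ≤ 25 employees — not met.
(2): F OR T OR F → true.
(a) not (in enterprise zone) — holds.
(b) nonprofit — not satisfied.
(c) returns current — not met.
(3): T OR F OR F → true.
Overall = T AND T AND T = true.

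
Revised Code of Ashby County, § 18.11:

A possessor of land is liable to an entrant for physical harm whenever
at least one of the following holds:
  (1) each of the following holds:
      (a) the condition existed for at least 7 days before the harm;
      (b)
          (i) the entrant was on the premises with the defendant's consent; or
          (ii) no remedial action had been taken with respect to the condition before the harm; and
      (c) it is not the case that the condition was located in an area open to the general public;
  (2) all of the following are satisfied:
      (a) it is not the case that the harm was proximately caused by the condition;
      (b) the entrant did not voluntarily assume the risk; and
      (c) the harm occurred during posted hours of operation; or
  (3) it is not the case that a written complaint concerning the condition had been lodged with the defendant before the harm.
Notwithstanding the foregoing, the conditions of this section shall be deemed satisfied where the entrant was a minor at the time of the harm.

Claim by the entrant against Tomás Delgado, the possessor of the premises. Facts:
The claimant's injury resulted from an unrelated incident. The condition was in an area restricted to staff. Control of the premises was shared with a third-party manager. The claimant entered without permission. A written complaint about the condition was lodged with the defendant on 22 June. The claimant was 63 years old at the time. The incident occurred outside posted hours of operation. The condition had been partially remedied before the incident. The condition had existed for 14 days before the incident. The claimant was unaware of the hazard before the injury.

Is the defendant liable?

No — not liable.

(a) condition ≥7 days old — holds.
(i) consent to enter — not satisfied.
(ii) no remedial action — not met.
(b): F OR F → false.
(c) not (public area) — holds.
(1) = T AND F AND T = false.
(a) not (proximate cause) — met.
(b) no assumed risk — holds.
(c) during posted hours — fails.
So (2) is not satisfied (T AND T AND F).
(3) not (complaint lodged) — fails.
Overall = F OR F OR F = false.
Exception (entrant a minor) — not satisfied.
Result: main false OR exception false → false.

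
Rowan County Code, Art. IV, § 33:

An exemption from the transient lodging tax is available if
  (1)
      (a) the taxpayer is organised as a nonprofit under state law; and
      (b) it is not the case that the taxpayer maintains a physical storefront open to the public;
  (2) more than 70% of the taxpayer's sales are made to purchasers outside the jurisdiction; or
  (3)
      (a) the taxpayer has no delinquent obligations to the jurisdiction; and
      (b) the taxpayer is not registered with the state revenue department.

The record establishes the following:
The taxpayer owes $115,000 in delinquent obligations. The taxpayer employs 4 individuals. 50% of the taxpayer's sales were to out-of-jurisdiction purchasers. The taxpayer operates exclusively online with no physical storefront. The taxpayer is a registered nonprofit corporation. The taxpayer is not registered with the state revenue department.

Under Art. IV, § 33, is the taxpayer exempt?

Yes — exempt.

(a) nonprofit — met.
(b) not (has storefront) — holds.
(1) = T AND T = true.
(2) >70% out-of-jur. sales — not satisfied.
(a) no delinquency — not satisfied.
(b) not (state-registered) — met.
(3): F AND T → false.
So Overall is satisfied (T OR F OR F).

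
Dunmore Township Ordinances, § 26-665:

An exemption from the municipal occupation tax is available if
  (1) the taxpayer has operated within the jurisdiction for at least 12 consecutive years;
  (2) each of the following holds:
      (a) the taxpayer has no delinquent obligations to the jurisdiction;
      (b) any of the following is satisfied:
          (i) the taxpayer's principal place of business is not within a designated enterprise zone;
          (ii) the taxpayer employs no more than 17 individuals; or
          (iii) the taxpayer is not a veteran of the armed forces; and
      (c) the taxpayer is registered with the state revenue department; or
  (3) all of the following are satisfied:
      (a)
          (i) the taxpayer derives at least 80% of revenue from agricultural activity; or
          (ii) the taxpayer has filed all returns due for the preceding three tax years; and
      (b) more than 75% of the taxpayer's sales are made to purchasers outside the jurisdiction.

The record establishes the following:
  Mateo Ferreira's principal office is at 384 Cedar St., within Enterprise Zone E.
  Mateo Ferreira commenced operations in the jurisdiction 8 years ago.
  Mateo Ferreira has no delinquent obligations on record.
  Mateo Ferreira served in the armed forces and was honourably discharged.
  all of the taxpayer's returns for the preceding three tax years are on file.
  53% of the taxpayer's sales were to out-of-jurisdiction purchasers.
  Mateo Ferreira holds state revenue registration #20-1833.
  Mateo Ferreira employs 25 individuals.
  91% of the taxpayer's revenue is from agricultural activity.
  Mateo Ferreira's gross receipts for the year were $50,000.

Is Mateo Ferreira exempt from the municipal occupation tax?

(1) ≥ 12 yrs in jurisdiction — fails.
(a) no delinquency — met.
(i) not (in enterprise zone) — fails.
(ii) ≤ 17 employees — not met.
(iii) not (veteran) — not met.
(b): F OR F OR F → false.
(c) state-registered — satisfied.
So (2) is not satisfied (T AND F AND T).
(i) ≥80% agricultural — satisfied.
(ii) returns current — holds.
(a): T OR T → true.
(b) >75% out-of-jur. sales — not met.
(3): T AND F → false.
Overall: F OR F OR F → false.

No — not exempt.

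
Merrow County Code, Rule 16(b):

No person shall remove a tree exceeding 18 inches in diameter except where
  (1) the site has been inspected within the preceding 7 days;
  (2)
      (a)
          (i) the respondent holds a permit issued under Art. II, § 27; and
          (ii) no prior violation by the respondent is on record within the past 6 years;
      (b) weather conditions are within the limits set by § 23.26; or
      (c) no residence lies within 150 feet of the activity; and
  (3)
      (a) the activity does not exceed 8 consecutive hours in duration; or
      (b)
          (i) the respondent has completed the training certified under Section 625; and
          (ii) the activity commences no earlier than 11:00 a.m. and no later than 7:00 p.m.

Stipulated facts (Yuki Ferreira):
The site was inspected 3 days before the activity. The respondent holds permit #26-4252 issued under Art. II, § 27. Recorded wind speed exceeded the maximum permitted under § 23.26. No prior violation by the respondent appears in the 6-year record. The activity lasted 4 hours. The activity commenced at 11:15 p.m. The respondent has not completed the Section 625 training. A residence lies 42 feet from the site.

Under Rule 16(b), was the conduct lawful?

Yes — lawful.

(1) site inspected — satisfied.
(i) holds permit — satisfied.
(ii) no prior violation — met.
(a) = T AND T = true.
(b) weather ok — fails.
(c) no residence in 150 ft — not satisfied.
(2) = T OR F OR F = true.
(a) ≤ 8 hrs duration — satisfied.
(i) training certified — not met.
(ii) start within hours — not met.
(b) = F AND F = false.
(3) = T OR F = true.
So Overall is satisfied (T AND T AND T).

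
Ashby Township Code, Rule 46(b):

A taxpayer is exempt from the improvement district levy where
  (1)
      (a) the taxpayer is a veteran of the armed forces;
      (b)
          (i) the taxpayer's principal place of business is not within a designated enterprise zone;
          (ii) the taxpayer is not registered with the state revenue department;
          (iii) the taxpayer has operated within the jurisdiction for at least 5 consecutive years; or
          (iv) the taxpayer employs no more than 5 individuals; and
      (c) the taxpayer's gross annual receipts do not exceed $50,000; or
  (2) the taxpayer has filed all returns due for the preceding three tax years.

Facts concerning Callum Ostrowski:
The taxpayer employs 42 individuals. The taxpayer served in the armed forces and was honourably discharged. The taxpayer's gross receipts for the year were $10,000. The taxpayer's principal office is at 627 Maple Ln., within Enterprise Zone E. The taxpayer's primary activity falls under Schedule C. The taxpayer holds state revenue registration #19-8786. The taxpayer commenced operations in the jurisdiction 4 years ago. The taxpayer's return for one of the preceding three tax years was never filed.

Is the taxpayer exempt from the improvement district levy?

No — not exempt.

(a) veteran — holds.
(i) not (in enterprise zone) — not met.
(ii) not (state-registered) — not met.
(iii) ≥ 5 yrs in jurisdiction — fails.
(iv) ≤ 5 employees — fails.
(b) = F OR F OR F OR F = false.
(c) receipts ≤ $50,000 — met.
(1) = T AND F AND T = false.
(2) returns current — not met.
So Overall is not satisfied (F OR F).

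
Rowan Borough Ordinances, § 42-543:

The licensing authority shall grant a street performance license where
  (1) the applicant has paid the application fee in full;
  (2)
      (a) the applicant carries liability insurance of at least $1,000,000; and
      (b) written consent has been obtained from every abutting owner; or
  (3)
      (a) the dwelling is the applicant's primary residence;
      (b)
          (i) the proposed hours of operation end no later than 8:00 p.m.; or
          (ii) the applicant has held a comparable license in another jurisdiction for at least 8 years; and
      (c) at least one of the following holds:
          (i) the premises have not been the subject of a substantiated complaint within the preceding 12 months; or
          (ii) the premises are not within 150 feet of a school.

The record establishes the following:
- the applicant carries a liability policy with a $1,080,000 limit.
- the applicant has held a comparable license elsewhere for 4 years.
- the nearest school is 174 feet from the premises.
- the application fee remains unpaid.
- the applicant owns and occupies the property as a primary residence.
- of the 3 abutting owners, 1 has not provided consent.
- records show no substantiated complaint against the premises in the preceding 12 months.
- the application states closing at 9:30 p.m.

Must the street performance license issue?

No — denied.

(1) fee paid — not met.
(a) insurance ≥ $1,000,000 — satisfied.
(b) all abutters consent — not satisfied.
(2) = T AND F = false.
(a) primary residence — holds.
(i) closes by 8 p.m. — not met.
(ii) prior license ≥ 8 yr — fails.
(b) = F OR F = false.
(i) no complaint in 12 mo. — satisfied.
(ii) ≥150 ft from school — holds.
So (c) is satisfied (T OR T).
So (3) is not satisfied (T AND F AND T).
Overall: F OR F OR F → false.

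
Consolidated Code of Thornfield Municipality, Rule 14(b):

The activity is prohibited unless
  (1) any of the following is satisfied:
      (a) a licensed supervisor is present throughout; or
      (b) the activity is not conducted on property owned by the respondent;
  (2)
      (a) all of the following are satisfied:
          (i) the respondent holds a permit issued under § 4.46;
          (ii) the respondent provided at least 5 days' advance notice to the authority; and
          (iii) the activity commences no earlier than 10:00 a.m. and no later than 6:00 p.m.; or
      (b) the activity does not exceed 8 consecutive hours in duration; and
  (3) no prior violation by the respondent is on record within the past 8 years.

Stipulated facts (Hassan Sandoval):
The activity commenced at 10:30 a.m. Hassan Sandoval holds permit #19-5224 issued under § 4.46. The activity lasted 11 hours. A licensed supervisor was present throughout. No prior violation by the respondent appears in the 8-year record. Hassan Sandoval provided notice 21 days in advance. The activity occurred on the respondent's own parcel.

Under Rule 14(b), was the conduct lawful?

(a) supervisor present — met.
(b) not (own property) — not satisfied.
(1): T OR F → true.
(i) holds permit — satisfied.
(ii) ≥5 days' notice — holds.
(iii) start within hours — satisfied.
So (a) is satisfied (T AND T AND T).
(b) ≤ 8 hrs duration — not met.
(2): T OR F → true.
(3) no prior violation — met.
Overall: T AND T AND T → true.

Yes — lawful.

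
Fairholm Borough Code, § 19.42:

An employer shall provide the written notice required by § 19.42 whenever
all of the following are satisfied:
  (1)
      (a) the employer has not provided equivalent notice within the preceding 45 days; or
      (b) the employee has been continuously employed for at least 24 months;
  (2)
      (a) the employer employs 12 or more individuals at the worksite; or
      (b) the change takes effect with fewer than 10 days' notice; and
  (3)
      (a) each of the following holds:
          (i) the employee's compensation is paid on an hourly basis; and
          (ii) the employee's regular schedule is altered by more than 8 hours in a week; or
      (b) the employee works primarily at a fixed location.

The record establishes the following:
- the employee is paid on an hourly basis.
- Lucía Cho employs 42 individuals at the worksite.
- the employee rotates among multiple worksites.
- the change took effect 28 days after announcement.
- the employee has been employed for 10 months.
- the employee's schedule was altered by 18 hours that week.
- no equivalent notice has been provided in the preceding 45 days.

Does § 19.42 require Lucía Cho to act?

(a) no recent notice — holds.
(b) tenure ≥ 24 mo. — not satisfied.
(1) = T OR F = true.
(a) ≥ 12 at site — met.
(b) < 10 days' notice — not met.
(2): T OR F → true.
(i) hourly-paid — holds.
(ii) schedule shift > 8h — met.
(a) = T AND T = true.
(b) fixed location — not met.
(3): T OR F → true.
So Overall is satisfied (T AND T AND T).

Yes — required.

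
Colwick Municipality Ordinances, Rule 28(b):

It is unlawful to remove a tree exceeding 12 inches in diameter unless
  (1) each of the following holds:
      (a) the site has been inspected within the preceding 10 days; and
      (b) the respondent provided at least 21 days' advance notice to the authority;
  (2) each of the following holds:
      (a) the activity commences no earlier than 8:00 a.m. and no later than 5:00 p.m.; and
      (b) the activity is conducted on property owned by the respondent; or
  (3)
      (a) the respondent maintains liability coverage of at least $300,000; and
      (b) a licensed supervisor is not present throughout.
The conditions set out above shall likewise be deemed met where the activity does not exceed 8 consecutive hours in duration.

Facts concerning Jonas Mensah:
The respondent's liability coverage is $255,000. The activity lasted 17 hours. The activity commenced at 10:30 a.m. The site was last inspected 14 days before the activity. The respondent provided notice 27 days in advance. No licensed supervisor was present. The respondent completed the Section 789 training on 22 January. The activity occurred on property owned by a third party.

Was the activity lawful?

No — unlawful.

(a) site inspected — fails.
(b) ≥21 days' notice — met.
(1): F AND T → false.
(a) start within hours — met.
(b) own property — not met.
So (2) is not satisfied (T AND F).
(a) coverage ≥ $300,000 — fails.
(b) not (supervisor present) — satisfied.
(3) = F AND T = false.
So Overall is not satisfied (F OR F OR F).
Exception (≤ 8 hrs duration) — not satisfied.
Result: main false OR exception false → false.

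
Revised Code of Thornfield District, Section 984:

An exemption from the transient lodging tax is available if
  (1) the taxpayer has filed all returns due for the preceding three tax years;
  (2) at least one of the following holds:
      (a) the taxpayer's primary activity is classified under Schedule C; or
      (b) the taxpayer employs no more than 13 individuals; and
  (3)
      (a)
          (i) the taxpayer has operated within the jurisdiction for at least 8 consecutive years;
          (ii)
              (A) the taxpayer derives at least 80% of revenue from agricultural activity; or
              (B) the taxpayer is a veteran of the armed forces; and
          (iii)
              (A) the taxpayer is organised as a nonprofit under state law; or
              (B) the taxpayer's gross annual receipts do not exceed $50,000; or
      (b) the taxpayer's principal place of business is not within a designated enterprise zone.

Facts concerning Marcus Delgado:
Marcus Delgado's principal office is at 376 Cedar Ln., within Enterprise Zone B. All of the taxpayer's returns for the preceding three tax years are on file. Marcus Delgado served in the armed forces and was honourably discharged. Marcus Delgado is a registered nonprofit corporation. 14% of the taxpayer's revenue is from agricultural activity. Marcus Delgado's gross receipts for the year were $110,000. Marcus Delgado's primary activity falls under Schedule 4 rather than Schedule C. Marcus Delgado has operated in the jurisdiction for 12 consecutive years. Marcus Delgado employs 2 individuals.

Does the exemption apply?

Yes — exempt.

(1) returns current — satisfied.
(a) Schedule C activity — not met.
(b) ≤ 13 employees — met.
(2) = F OR T = true.
(i) ≥ 8 yrs in jurisdiction — holds.
(A) ≥80% agricultural — fails.
(B) veteran — met.
(ii): F OR T → true.
(A) nonprofit — satisfied.
(B) receipts ≤ $50,000 — not met.
So (iii) is satisfied (T OR F).
(a): T AND T AND T → true.
(b) not (in enterprise zone) — not met.
So (3) is satisfied (T OR F).
Overall = T AND T AND T = true.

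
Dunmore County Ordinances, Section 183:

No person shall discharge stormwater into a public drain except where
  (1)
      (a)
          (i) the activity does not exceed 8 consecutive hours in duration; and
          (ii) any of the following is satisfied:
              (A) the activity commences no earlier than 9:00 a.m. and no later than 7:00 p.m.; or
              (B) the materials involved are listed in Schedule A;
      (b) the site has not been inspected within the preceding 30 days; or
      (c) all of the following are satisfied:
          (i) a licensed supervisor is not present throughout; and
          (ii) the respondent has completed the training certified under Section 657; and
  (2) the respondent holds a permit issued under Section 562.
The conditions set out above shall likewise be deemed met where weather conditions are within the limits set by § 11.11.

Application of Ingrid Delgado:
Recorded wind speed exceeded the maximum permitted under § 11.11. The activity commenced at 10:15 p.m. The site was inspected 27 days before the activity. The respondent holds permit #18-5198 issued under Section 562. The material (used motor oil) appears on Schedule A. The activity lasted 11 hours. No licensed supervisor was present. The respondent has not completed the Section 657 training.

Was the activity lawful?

No — unlawful.

(i) ≤ 8 hrs duration — not met.
(A) start within hours — fails.
(B) Schedule A material — met.
So (ii) is satisfied (F OR T).
So (a) is not satisfied (F AND T).
(b) not (site inspected) — fails.
(i) not (supervisor present) — holds.
(ii) training certified — fails.
(c): T AND F → false.
(1): F OR F OR F → false.
(2) holds permit — satisfied.
So Overall is not satisfied (F AND T).
Exception (weather ok) — not satisfied.
Result: main false OR exception false → false.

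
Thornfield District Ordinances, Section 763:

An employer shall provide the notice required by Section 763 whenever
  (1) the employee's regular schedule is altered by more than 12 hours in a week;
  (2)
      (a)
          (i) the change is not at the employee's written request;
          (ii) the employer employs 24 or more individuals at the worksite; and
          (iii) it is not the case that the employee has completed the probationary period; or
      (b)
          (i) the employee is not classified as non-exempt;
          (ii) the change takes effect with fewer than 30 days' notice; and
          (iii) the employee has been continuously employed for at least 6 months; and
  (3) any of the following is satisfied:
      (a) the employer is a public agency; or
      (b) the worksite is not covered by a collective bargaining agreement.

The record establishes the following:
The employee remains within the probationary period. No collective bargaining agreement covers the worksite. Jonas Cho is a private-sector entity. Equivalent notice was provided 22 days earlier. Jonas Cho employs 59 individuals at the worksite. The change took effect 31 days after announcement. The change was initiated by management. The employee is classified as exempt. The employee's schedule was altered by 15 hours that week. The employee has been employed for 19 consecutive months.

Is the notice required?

Yes — required.

(1) schedule shift > 12h — met.
(i) not employee-requested — holds.
(ii) ≥ 24 at site — holds.
(iii) not (past probation) — satisfied.
(a) = T AND T AND T = true.
(i) not (non-exempt) — satisfied.
(ii) < 30 days' notice — not met.
(iii) tenure ≥ 6 mo. — satisfied.
So (b) is not satisfied (T AND F AND T).
(2) = T OR F = true.
(a) public agency — not satisfied.
(b) no CBA — satisfied.
So (3) is satisfied (F OR T).
Overall = T AND T AND T = true.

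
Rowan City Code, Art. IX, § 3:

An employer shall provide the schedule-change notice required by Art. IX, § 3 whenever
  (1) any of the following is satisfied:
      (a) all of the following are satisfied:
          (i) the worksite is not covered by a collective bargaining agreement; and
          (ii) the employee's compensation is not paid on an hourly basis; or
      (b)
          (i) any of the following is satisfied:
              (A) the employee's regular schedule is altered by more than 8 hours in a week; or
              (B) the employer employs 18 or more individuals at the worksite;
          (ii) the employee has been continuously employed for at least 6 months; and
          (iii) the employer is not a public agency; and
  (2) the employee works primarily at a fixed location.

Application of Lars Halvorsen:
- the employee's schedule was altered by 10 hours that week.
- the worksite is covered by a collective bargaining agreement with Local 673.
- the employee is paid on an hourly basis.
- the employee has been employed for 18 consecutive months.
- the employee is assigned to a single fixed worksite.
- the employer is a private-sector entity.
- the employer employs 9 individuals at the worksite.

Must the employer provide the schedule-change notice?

Yes — required.

(i) no CBA — not met.
(ii) not (hourly-paid) — not satisfied.
(a): F AND F → false.
(A) schedule shift > 8h — met.
(B) ≥ 18 at site — not satisfied.
(i) = T OR F = true.
(ii) tenure ≥ 6 mo. — holds.
(iii) not (public agency) — holds.
So (b) is satisfied (T AND T AND T).
(1): F OR T → true.
(2) fixed location — met.
Overall = T AND T = true.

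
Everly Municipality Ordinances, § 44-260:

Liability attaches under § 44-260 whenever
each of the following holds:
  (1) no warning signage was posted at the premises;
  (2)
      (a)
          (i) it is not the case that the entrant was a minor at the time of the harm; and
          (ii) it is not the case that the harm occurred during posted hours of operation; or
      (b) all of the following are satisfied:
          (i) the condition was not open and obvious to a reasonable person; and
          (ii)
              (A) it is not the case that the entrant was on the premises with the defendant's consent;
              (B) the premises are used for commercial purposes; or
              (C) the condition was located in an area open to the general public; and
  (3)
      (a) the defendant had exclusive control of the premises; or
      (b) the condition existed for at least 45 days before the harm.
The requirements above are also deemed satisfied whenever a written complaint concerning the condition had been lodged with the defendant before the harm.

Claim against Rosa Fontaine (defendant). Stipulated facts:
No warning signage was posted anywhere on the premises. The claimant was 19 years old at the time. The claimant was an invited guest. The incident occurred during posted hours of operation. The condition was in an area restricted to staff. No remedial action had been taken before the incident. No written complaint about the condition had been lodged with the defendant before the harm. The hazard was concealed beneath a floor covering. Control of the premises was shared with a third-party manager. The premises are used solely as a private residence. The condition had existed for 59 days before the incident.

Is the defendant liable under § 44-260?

No — not liable.

(1) no signage posted — holds.
(i) not (entrant a minor) — satisfied.
(ii) not (during posted hours) — fails.
(a) = T AND F = false.
(i) not open/obvious — satisfied.
(A) not (consent to enter) — fails.
(B) commercial use — not satisfied.
(C) public area — fails.
So (ii) is not satisfied (F OR F OR F).
So (b) is not satisfied (T AND F).
So (2) is not satisfied (F OR F).
(a) exclusive control — fails.
(b) condition ≥45 days old — satisfied.
(3): F OR T → true.
Overall = T AND F AND T = false.
Exception (complaint lodged) — not satisfied.
Result: main false OR exception false → false.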